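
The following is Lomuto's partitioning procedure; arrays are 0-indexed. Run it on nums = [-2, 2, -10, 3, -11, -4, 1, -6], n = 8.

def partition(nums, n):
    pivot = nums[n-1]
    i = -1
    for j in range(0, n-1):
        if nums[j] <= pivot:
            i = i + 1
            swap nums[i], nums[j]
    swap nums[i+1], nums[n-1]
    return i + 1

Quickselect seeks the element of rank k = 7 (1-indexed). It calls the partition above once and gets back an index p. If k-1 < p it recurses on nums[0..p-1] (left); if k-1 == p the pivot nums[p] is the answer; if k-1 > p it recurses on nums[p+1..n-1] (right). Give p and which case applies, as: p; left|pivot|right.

pivot = nums[7] = -6; i = -1
j=0: nums[0]=-2 > -6 → no swap
j=1: nums[1]=2 > -6 → no swap
j=2: nums[2]=-10 ≤ -6 → i=0, swap nums[0],nums[2] → [-10, 2, -2, 3, -11, -4, 1, -6]
j=3: nums[3]=3 > -6 → no swap
j=4: nums[4]=-11 ≤ -6 → i=1, swap nums[1],nums[4] → [-10, -11, -2, 3, 2, -4, 1, -6]
j=5: nums[5]=-4 > -6 → no swap
j=6: nums[6]=1 > -6 → no swap
final swap nums[2],nums[7] → [-10, -11, -6, 3, 2, -4, 1, -2]; return 2
p = 2; k-1 = 6 > 2 ⇒ right

2; right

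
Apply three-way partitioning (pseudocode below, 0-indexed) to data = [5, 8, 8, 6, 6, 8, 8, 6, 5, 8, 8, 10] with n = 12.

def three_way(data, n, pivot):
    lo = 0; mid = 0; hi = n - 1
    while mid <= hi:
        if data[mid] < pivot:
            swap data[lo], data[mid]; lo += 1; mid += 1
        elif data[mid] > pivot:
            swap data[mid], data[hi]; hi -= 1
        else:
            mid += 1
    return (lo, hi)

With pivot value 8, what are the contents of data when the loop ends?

[5, 6, 6, 6, 5, 8, 8, 8, 8, 8, 8, 10]

lo=0 mid=0 hi=11
5<8: swap(0,0), lo=1 mid=1 ⇒ [5, 8, 8, 6, 6, 8, 8, 6, 5, 8, 8, 10]
8=8: mid=2
8=8: mid=3
6<8: swap(1,3), lo=2 mid=4 ⇒ [5, 6, 8, 8, 6, 8, 8, 6, 5, 8, 8, 10]
6<8: swap(2,4), lo=3 mid=5 ⇒ [5, 6, 6, 8, 8, 8, 8, 6, 5, 8, 8, 10]
8=8: mid=6
8=8: mid=7
6<8: swap(3,7), lo=4 mid=8 ⇒ [5, 6, 6, 6, 8, 8, 8, 8, 5, 8, 8, 10]
5<8: swap(4,8), lo=5 mid=9 ⇒ [5, 6, 6, 6, 5, 8, 8, 8, 8, 8, 8, 10]
8=8: mid=10
8=8: mid=11
10>8: swap(11,11), hi=10 ⇒ [5, 6, 6, 6, 5, 8, 8, 8, 8, 8, 8, 10]
done. lo=5 hi=10; data=[5, 6, 6, 6, 5, 8, 8, 8, 8, 8, 8, 10]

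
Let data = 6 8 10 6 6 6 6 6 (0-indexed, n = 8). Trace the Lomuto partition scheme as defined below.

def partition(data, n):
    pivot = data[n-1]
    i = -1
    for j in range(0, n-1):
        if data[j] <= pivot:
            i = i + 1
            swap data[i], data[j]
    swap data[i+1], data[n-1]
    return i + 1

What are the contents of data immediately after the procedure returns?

6 6 6 6 6 6 10 8

pivot = data[7] = 6; i = -1
j=0: data[0]=6 ≤ 6 → i=0, swap data[0],data[0] (no change) → 6 8 10 6 6 6 6 6
j=1: data[1]=8 > 6 → no swap
j=2: data[2]=10 > 6 → no swap
j=3: data[3]=6 ≤ 6 → i=1, swap data[1],data[3] → 6 6 10 8 6 6 6 6
j=4: data[4]=6 ≤ 6 → i=2, swap data[2],data[4] → 6 6 6 8 10 6 6 6
j=5: data[5]=6 ≤ 6 → i=3, swap data[3],data[5] → 6 6 6 6 10 8 6 6
j=6: data[6]=6 ≤ 6 → i=4, swap data[4],data[6] → 6 6 6 6 6 8 10 6
final swap data[5],data[7] → 6 6 6 6 6 6 10 8; return 5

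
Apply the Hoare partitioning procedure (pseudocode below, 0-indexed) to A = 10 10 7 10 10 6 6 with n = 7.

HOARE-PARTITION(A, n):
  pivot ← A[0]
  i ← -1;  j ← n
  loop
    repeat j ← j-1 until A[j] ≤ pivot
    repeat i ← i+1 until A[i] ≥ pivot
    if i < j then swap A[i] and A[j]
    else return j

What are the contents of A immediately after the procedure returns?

pivot=10
j stops at 6 (6), i stops at 0 (10); swap ⇒ 6 10 7 10 10 6 10
j stops at 5 (6), i stops at 1 (10); swap ⇒ 6 6 7 10 10 10 10
j stops at 4 (10), i stops at 3 (10); swap ⇒ 6 6 7 10 10 10 10
j stops at 3, i stops at 4; i≥j ⇒ return 3. A=6 6 7 10 10 10 10

6 6 7 10 10 10 10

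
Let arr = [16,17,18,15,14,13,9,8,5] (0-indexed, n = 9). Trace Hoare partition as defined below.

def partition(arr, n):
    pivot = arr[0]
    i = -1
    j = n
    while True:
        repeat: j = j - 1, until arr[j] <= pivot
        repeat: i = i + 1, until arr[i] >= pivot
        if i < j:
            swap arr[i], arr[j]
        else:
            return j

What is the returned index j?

pivot = arr[0] = 16; i = -1, j = 9
j→8 (arr[8]=5≤16), i→0 (arr[0]=16≥16); i<j, swap → [5,17,18,15,14,13,9,8,16]
j→7 (arr[7]=8≤16), i→1 (arr[1]=17≥16); i<j, swap → [5,8,18,15,14,13,9,17,16]
j→6 (arr[6]=9≤16), i→2 (arr[2]=18≥16); i<j, swap → [5,8,9,15,14,13,18,17,16]
j→5, i→6; i≥j, return j=5. arr = [5,8,9,15,14,13,18,17,16]

5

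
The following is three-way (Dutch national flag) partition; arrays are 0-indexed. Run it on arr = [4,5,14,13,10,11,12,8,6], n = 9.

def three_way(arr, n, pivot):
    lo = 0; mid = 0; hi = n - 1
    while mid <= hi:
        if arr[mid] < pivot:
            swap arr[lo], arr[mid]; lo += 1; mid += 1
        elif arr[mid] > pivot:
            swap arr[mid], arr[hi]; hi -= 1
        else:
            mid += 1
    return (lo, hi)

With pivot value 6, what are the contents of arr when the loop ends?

pivot = 6; lo=0, mid=0, hi=8
arr[mid]=4<6: swap arr[0],arr[0]; lo=1,mid=1 → [4,5,14,13,10,11,12,8,6]
arr[mid]=5<6: swap arr[1],arr[1]; lo=2,mid=2 → [4,5,14,13,10,11,12,8,6]
arr[mid]=14>6: swap arr[2],arr[8]; hi=7 → [4,5,6,13,10,11,12,8,14]
arr[mid]=6=6: mid=3
arr[mid]=13>6: swap arr[3],arr[7]; hi=6 → [4,5,6,8,10,11,12,13,14]
arr[mid]=8>6: swap arr[3],arr[6]; hi=5 → [4,5,6,12,10,11,8,13,14]
arr[mid]=12>6: swap arr[3],arr[5]; hi=4 → [4,5,6,11,10,12,8,13,14]
arr[mid]=11>6: swap arr[3],arr[4]; hi=3 → [4,5,6,10,11,12,8,13,14]
arr[mid]=10>6: swap arr[3],arr[3]; hi=2 → [4,5,6,10,11,12,8,13,14]
end: lo=2, hi=2; arr = [4,5,6,10,11,12,8,13,14]

[4,5,6,10,11,12,8,13,14]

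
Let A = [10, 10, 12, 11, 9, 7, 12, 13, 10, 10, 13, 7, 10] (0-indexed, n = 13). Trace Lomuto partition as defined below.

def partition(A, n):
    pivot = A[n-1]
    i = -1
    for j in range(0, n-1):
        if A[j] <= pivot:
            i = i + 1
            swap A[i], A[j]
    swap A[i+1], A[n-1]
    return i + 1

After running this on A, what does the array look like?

[10, 10, 9, 7, 10, 10, 7, 10, 12, 11, 13, 12, 13]

pivot = A[12] = 10; i = -1
j=0: A[0]=10 ≤ 10 → i=0, swap A[0],A[0] (no change) → [10, 10, 12, 11, 9, 7, 12, 13, 10, 10, 13, 7, 10]
j=1: A[1]=10 ≤ 10 → i=1, swap A[1],A[1] (no change) → [10, 10, 12, 11, 9, 7, 12, 13, 10, 10, 13, 7, 10]
j=2: A[2]=12 > 10 → no swap
j=3: A[3]=11 > 10 → no swap
j=4: A[4]=9 ≤ 10 → i=2, swap A[2],A[4] → [10, 10, 9, 11, 12, 7, 12, 13, 10, 10, 13, 7, 10]
j=5: A[5]=7 ≤ 10 → i=3, swap A[3],A[5] → [10, 10, 9, 7, 12, 11, 12, 13, 10, 10, 13, 7, 10]
j=6: A[6]=12 > 10 → no swap
j=7: A[7]=13 > 10 → no swap
j=8: A[8]=10 ≤ 10 → i=4, swap A[4],A[8] → [10, 10, 9, 7, 10, 11, 12, 13, 12, 10, 13, 7, 10]
j=9: A[9]=10 ≤ 10 → i=5, swap A[5],A[9] → [10, 10, 9, 7, 10, 10, 12, 13, 12, 11, 13, 7, 10]
j=10: A[10]=13 > 10 → no swap
j=11: A[11]=7 ≤ 10 → i=6, swap A[6],A[11] → [10, 10, 9, 7, 10, 10, 7, 13, 12, 11, 13, 12, 10]
final swap A[7],A[12] → [10, 10, 9, 7, 10, 10, 7, 10, 12, 11, 13, 12, 13]; return 7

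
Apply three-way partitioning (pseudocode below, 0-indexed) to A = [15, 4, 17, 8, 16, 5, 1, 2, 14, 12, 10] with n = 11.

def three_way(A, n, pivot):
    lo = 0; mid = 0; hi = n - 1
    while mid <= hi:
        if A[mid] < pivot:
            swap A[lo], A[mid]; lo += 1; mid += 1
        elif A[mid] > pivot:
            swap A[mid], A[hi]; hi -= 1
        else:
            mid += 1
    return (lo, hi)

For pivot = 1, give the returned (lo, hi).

pivot = 1; lo=0, mid=0, hi=10
A[mid]=15>1: swap A[0],A[10]; hi=9 → [10, 4, 17, 8, 16, 5, 1, 2, 14, 12, 15]
A[mid]=10>1: swap A[0],A[9]; hi=8 → [12, 4, 17, 8, 16, 5, 1, 2, 14, 10, 15]
A[mid]=12>1: swap A[0],A[8]; hi=7 → [14, 4, 17, 8, 16, 5, 1, 2, 12, 10, 15]
A[mid]=14>1: swap A[0],A[7]; hi=6 → [2, 4, 17, 8, 16, 5, 1, 14, 12, 10, 15]
A[mid]=2>1: swap A[0],A[6]; hi=5 → [1, 4, 17, 8, 16, 5, 2, 14, 12, 10, 15]
A[mid]=1=1: mid=1
A[mid]=4>1: swap A[1],A[5]; hi=4 → [1, 5, 17, 8, 16, 4, 2, 14, 12, 10, 15]
A[mid]=5>1: swap A[1],A[4]; hi=3 → [1, 16, 17, 8, 5, 4, 2, 14, 12, 10, 15]
A[mid]=16>1: swap A[1],A[3]; hi=2 → [1, 8, 17, 16, 5, 4, 2, 14, 12, 10, 15]
A[mid]=8>1: swap A[1],A[2]; hi=1 → [1, 17, 8, 16, 5, 4, 2, 14, 12, 10, 15]
A[mid]=17>1: swap A[1],A[1]; hi=0 → [1, 17, 8, 16, 5, 4, 2, 14, 12, 10, 15]
end: lo=0, hi=0; A = [1, 17, 8, 16, 5, 4, 2, 14, 12, 10, 15]

(0, 0)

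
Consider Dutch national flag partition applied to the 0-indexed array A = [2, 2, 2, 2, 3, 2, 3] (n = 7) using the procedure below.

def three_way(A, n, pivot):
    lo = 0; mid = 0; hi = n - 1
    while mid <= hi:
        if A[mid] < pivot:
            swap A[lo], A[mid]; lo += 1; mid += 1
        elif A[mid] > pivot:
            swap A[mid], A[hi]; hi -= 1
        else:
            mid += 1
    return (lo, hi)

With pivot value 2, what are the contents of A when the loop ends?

lo=0 mid=0 hi=6
2=2: mid=1
2=2: mid=2
2=2: mid=3
2=2: mid=4
3>2: swap(4,6), hi=5 ⇒ [2, 2, 2, 2, 3, 2, 3]
3>2: swap(4,5), hi=4 ⇒ [2, 2, 2, 2, 2, 3, 3]
2=2: mid=5
done. lo=0 hi=4; A=[2, 2, 2, 2, 2, 3, 3]

[2, 2, 2, 2, 2, 3, 3]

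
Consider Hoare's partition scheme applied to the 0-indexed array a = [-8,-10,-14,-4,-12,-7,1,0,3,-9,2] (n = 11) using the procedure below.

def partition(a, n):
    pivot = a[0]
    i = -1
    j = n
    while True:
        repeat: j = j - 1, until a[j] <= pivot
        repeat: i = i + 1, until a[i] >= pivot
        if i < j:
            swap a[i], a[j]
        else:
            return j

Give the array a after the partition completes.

pivot = a[0] = -8; i = -1, j = 11
j→9 (a[9]=-9≤-8), i→0 (a[0]=-8≥-8); i<j, swap → [-9,-10,-14,-4,-12,-7,1,0,3,-8,2]
j→4 (a[4]=-12≤-8), i→3 (a[3]=-4≥-8); i<j, swap → [-9,-10,-14,-12,-4,-7,1,0,3,-8,2]
j→3, i→4; i≥j, return j=3. a = [-9,-10,-14,-12,-4,-7,1,0,3,-8,2]

[-9,-10,-14,-12,-4,-7,1,0,3,-8,2]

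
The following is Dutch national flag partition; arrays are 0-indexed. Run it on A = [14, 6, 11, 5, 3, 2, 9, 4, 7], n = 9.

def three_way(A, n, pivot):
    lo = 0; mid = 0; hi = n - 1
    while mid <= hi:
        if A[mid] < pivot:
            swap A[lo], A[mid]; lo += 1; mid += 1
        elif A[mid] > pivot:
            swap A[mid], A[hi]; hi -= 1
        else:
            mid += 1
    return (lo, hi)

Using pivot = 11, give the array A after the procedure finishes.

pivot = 11; lo=0, mid=0, hi=8
A[mid]=14>11: swap A[0],A[8]; hi=7 → [7, 6, 11, 5, 3, 2, 9, 4, 14]
A[mid]=7<11: swap A[0],A[0]; lo=1,mid=1 → [7, 6, 11, 5, 3, 2, 9, 4, 14]
A[mid]=6<11: swap A[1],A[1]; lo=2,mid=2 → [7, 6, 11, 5, 3, 2, 9, 4, 14]
A[mid]=11=11: mid=3
A[mid]=5<11: swap A[2],A[3]; lo=3,mid=4 → [7, 6, 5, 11, 3, 2, 9, 4, 14]
A[mid]=3<11: swap A[3],A[4]; lo=4,mid=5 → [7, 6, 5, 3, 11, 2, 9, 4, 14]
A[mid]=2<11: swap A[4],A[5]; lo=5,mid=6 → [7, 6, 5, 3, 2, 11, 9, 4, 14]
A[mid]=9<11: swap A[5],A[6]; lo=6,mid=7 → [7, 6, 5, 3, 2, 9, 11, 4, 14]
A[mid]=4<11: swap A[6],A[7]; lo=7,mid=8 → [7, 6, 5, 3, 2, 9, 4, 11, 14]
end: lo=7, hi=7; A = [7, 6, 5, 3, 2, 9, 4, 11, 14]

[7, 6, 5, 3, 2, 9, 4, 11, 14]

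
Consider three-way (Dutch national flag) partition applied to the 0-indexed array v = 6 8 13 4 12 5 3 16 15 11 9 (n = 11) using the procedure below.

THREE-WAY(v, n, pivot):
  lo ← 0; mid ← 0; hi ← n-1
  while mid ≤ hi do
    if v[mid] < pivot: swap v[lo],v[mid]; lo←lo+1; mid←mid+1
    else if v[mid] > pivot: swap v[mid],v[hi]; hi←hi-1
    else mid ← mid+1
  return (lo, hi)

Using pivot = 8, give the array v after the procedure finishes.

pivot = 8; lo=0, mid=0, hi=10
v[mid]=6<8: swap v[0],v[0]; lo=1,mid=1 → 6 8 13 4 12 5 3 16 15 11 9
v[mid]=8=8: mid=2
v[mid]=13>8: swap v[2],v[10]; hi=9 → 6 8 9 4 12 5 3 16 15 11 13
v[mid]=9>8: swap v[2],v[9]; hi=8 → 6 8 11 4 12 5 3 16 15 9 13
v[mid]=11>8: swap v[2],v[8]; hi=7 → 6 8 15 4 12 5 3 16 11 9 13
v[mid]=15>8: swap v[2],v[7]; hi=6 → 6 8 16 4 12 5 3 15 11 9 13
v[mid]=16>8: swap v[2],v[6]; hi=5 → 6 8 3 4 12 5 16 15 11 9 13
v[mid]=3<8: swap v[1],v[2]; lo=2,mid=3 → 6 3 8 4 12 5 16 15 11 9 13
v[mid]=4<8: swap v[2],v[3]; lo=3,mid=4 → 6 3 4 8 12 5 16 15 11 9 13
v[mid]=12>8: swap v[4],v[5]; hi=4 → 6 3 4 8 5 12 16 15 11 9 13
v[mid]=5<8: swap v[3],v[4]; lo=4,mid=5 → 6 3 4 5 8 12 16 15 11 9 13
end: lo=4, hi=4; v = 6 3 4 5 8 12 16 15 11 9 13

6 3 4 5 8 12 16 15 11 9 13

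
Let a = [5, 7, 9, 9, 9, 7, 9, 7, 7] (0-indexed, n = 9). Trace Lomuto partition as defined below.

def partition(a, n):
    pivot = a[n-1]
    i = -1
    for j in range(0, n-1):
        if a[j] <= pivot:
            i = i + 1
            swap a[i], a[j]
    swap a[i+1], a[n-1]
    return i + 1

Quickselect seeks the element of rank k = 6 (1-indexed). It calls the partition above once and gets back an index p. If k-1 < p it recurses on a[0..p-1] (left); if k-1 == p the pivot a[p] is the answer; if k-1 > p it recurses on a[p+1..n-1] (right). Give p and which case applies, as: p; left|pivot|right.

pivot=7, i=-1
j=0: 5≤7, i=0, swap(0,0) ⇒ [5, 7, 9, 9, 9, 7, 9, 7, 7]
j=1: 7≤7, i=1, swap(1,1) ⇒ [5, 7, 9, 9, 9, 7, 9, 7, 7]
j=2: 9>7, skip
j=3: 9>7, skip
j=4: 9>7, skip
j=5: 7≤7, i=2, swap(2,5) ⇒ [5, 7, 7, 9, 9, 9, 9, 7, 7]
j=6: 9>7, skip
j=7: 7≤7, i=3, swap(3,7) ⇒ [5, 7, 7, 7, 9, 9, 9, 9, 7]
swap(4,8) ⇒ [5, 7, 7, 7, 7, 9, 9, 9, 9]; return 4
p = 4; k-1 = 5 > 4 ⇒ right

4; right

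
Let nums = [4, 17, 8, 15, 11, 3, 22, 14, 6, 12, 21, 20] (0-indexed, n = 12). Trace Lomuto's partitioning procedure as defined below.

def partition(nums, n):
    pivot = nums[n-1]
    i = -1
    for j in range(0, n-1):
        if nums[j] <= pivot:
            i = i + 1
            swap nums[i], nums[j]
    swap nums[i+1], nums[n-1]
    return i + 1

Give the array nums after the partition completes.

pivot = nums[11] = 20; i = -1
j=0: nums[0]=4 ≤ 20 → i=0, swap nums[0],nums[0] (no change) → [4, 17, 8, 15, 11, 3, 22, 14, 6, 12, 21, 20]
j=1: nums[1]=17 ≤ 20 → i=1, swap nums[1],nums[1] (no change) → [4, 17, 8, 15, 11, 3, 22, 14, 6, 12, 21, 20]
j=2: nums[2]=8 ≤ 20 → i=2, swap nums[2],nums[2] (no change) → [4, 17, 8, 15, 11, 3, 22, 14, 6, 12, 21, 20]
j=3: nums[3]=15 ≤ 20 → i=3, swap nums[3],nums[3] (no change) → [4, 17, 8, 15, 11, 3, 22, 14, 6, 12, 21, 20]
j=4: nums[4]=11 ≤ 20 → i=4, swap nums[4],nums[4] (no change) → [4, 17, 8, 15, 11, 3, 22, 14, 6, 12, 21, 20]
j=5: nums[5]=3 ≤ 20 → i=5, swap nums[5],nums[5] (no change) → [4, 17, 8, 15, 11, 3, 22, 14, 6, 12, 21, 20]
j=6: nums[6]=22 > 20 → no swap
j=7: nums[7]=14 ≤ 20 → i=6, swap nums[6],nums[7] → [4, 17, 8, 15, 11, 3, 14, 22, 6, 12, 21, 20]
j=8: nums[8]=6 ≤ 20 → i=7, swap nums[7],nums[8] → [4, 17, 8, 15, 11, 3, 14, 6, 22, 12, 21, 20]
j=9: nums[9]=12 ≤ 20 → i=8, swap nums[8],nums[9] → [4, 17, 8, 15, 11, 3, 14, 6, 12, 22, 21, 20]
j=10: nums[10]=21 > 20 → no swap
final swap nums[9],nums[11] → [4, 17, 8, 15, 11, 3, 14, 6, 12, 20, 21, 22]; return 9

[4, 17, 8, 15, 11, 3, 14, 6, 12, 20, 21, 22]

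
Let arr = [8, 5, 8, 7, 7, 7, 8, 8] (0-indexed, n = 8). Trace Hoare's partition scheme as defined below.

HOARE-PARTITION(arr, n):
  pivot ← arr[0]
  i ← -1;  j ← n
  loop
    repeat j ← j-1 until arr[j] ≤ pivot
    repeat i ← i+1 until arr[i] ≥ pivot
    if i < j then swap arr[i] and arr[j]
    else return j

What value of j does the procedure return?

pivot = arr[0] = 8; i = -1, j = 8
j→7 (arr[7]=8≤8), i→0 (arr[0]=8≥8); i<j, swap → [8, 5, 8, 7, 7, 7, 8, 8]
j→6 (arr[6]=8≤8), i→2 (arr[2]=8≥8); i<j, swap → [8, 5, 8, 7, 7, 7, 8, 8]
j→5, i→6; i≥j, return j=5. arr = [8, 5, 8, 7, 7, 7, 8, 8]

5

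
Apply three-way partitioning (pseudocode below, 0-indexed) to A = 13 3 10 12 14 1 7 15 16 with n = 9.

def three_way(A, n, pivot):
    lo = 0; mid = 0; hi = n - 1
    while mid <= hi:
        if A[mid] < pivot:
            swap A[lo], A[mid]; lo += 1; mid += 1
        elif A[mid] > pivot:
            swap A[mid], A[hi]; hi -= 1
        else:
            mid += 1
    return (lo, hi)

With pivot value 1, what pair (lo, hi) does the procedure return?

pivot = 1; lo=0, mid=0, hi=8
A[mid]=13>1: swap A[0],A[8]; hi=7 → 16 3 10 12 14 1 7 15 13
A[mid]=16>1: swap A[0],A[7]; hi=6 → 15 3 10 12 14 1 7 16 13
A[mid]=15>1: swap A[0],A[6]; hi=5 → 7 3 10 12 14 1 15 16 13
A[mid]=7>1: swap A[0],A[5]; hi=4 → 1 3 10 12 14 7 15 16 13
A[mid]=1=1: mid=1
A[mid]=3>1: swap A[1],A[4]; hi=3 → 1 14 10 12 3 7 15 16 13
A[mid]=14>1: swap A[1],A[3]; hi=2 → 1 12 10 14 3 7 15 16 13
A[mid]=12>1: swap A[1],A[2]; hi=1 → 1 10 12 14 3 7 15 16 13
A[mid]=10>1: swap A[1],A[1]; hi=0 → 1 10 12 14 3 7 15 16 13
end: lo=0, hi=0; A = 1 10 12 14 3 7 15 16 13

(0, 0)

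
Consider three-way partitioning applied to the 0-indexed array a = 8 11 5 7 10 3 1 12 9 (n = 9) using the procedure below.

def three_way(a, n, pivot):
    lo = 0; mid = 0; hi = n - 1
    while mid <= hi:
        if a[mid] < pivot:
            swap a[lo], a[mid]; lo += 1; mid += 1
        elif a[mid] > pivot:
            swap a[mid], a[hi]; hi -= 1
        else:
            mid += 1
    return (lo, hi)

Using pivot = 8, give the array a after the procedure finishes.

lo=0 mid=0 hi=8
8=8: mid=1
11>8: swap(1,8), hi=7 ⇒ 8 9 5 7 10 3 1 12 11
9>8: swap(1,7), hi=6 ⇒ 8 12 5 7 10 3 1 9 11
12>8: swap(1,6), hi=5 ⇒ 8 1 5 7 10 3 12 9 11
1<8: swap(0,1), lo=1 mid=2 ⇒ 1 8 5 7 10 3 12 9 11
5<8: swap(1,2), lo=2 mid=3 ⇒ 1 5 8 7 10 3 12 9 11
7<8: swap(2,3), lo=3 mid=4 ⇒ 1 5 7 8 10 3 12 9 11
10>8: swap(4,5), hi=4 ⇒ 1 5 7 8 3 10 12 9 11
3<8: swap(3,4), lo=4 mid=5 ⇒ 1 5 7 3 8 10 12 9 11
done. lo=4 hi=4; a=1 5 7 3 8 10 12 9 11

1 5 7 3 8 10 12 9 11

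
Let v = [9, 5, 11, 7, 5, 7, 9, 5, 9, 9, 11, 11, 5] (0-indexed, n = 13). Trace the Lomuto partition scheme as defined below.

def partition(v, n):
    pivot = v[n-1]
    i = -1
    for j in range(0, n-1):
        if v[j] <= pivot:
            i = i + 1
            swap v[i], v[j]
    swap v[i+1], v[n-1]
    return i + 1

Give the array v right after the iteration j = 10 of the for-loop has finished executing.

[5, 5, 5, 7, 9, 7, 9, 11, 9, 9, 11, 11, 5]

pivot = v[12] = 5; i = -1
j=0: v[0]=9 > 5 → no swap
j=1: v[1]=5 ≤ 5 → i=0, swap v[0],v[1] → [5, 9, 11, 7, 5, 7, 9, 5, 9, 9, 11, 11, 5]
j=2: v[2]=11 > 5 → no swap
j=3: v[3]=7 > 5 → no swap
j=4: v[4]=5 ≤ 5 → i=1, swap v[1],v[4] → [5, 5, 11, 7, 9, 7, 9, 5, 9, 9, 11, 11, 5]
j=5: v[5]=7 > 5 → no swap
j=6: v[6]=9 > 5 → no swap
j=7: v[7]=5 ≤ 5 → i=2, swap v[2],v[7] → [5, 5, 5, 7, 9, 7, 9, 11, 9, 9, 11, 11, 5]
j=8: v[8]=9 > 5 → no swap
j=9: v[9]=9 > 5 → no swap
j=10: v[10]=11 > 5 → no swap
(after j=10) v = [5, 5, 5, 7, 9, 7, 9, 11, 9, 9, 11, 11, 5]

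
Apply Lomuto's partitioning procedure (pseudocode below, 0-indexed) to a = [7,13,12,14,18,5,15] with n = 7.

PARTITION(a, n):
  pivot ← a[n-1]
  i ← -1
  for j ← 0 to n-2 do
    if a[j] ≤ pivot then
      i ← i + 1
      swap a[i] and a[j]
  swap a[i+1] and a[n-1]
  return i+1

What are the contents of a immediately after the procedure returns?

pivot=15, i=-1
j=0: 7≤15, i=0, swap(0,0) ⇒ [7,13,12,14,18,5,15]
j=1: 13≤15, i=1, swap(1,1) ⇒ [7,13,12,14,18,5,15]
j=2: 12≤15, i=2, swap(2,2) ⇒ [7,13,12,14,18,5,15]
j=3: 14≤15, i=3, swap(3,3) ⇒ [7,13,12,14,18,5,15]
j=4: 18>15, skip
j=5: 5≤15, i=4, swap(4,5) ⇒ [7,13,12,14,5,18,15]
swap(5,6) ⇒ [7,13,12,14,5,15,18]; return 5

[7,13,12,14,5,15,18]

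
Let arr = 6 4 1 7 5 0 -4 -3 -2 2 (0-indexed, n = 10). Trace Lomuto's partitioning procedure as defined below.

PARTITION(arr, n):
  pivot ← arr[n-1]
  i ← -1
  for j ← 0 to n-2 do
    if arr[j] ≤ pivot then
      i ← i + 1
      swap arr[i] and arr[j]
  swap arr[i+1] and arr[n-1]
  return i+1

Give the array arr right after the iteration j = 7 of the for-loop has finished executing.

pivot=2, i=-1
j=0: 6>2, skip
j=1: 4>2, skip
j=2: 1≤2, i=0, swap(0,2) ⇒ 1 4 6 7 5 0 -4 -3 -2 2
j=3: 7>2, skip
j=4: 5>2, skip
j=5: 0≤2, i=1, swap(1,5) ⇒ 1 0 6 7 5 4 -4 -3 -2 2
j=6: -4≤2, i=2, swap(2,6) ⇒ 1 0 -4 7 5 4 6 -3 -2 2
j=7: -3≤2, i=3, swap(3,7) ⇒ 1 0 -4 -3 5 4 6 7 -2 2
(after j=7) arr = 1 0 -4 -3 5 4 6 7 -2 2

1 0 -4 -3 5 4 6 7 -2 2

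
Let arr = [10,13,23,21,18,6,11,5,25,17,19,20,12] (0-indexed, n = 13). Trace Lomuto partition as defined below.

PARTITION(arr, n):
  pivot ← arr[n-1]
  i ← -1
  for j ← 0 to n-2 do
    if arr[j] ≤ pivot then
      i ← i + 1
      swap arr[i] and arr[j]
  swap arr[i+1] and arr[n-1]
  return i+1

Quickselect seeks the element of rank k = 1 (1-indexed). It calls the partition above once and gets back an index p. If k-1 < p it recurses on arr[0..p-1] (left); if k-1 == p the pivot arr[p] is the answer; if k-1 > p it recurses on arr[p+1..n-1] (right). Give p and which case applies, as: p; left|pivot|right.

pivot = arr[12] = 12; i = -1
j=0: arr[0]=10 ≤ 12 → i=0, swap arr[0],arr[0] (no change) → [10,13,23,21,18,6,11,5,25,17,19,20,12]
j=1: arr[1]=13 > 12 → no swap
j=2: arr[2]=23 > 12 → no swap
j=3: arr[3]=21 > 12 → no swap
j=4: arr[4]=18 > 12 → no swap
j=5: arr[5]=6 ≤ 12 → i=1, swap arr[1],arr[5] → [10,6,23,21,18,13,11,5,25,17,19,20,12]
j=6: arr[6]=11 ≤ 12 → i=2, swap arr[2],arr[6] → [10,6,11,21,18,13,23,5,25,17,19,20,12]
j=7: arr[7]=5 ≤ 12 → i=3, swap arr[3],arr[7] → [10,6,11,5,18,13,23,21,25,17,19,20,12]
j=8: arr[8]=25 > 12 → no swap
j=9: arr[9]=17 > 12 → no swap
j=10: arr[10]=19 > 12 → no swap
j=11: arr[11]=20 > 12 → no swap
final swap arr[4],arr[12] → [10,6,11,5,12,13,23,21,25,17,19,20,18]; return 4
p = 4; k-1 = 0 < 4 ⇒ left

4; left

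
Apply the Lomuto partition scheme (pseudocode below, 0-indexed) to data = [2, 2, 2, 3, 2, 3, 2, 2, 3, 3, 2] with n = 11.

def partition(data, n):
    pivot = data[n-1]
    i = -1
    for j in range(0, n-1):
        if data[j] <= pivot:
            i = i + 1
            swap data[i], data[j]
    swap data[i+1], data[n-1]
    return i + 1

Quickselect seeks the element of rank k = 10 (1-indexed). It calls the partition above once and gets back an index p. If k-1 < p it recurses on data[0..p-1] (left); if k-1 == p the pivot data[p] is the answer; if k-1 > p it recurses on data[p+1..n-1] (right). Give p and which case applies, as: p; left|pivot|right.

6; right

pivot = data[10] = 2; i = -1
j=0: data[0]=2 ≤ 2 → i=0, swap data[0],data[0] (no change) → [2, 2, 2, 3, 2, 3, 2, 2, 3, 3, 2]
j=1: data[1]=2 ≤ 2 → i=1, swap data[1],data[1] (no change) → [2, 2, 2, 3, 2, 3, 2, 2, 3, 3, 2]
j=2: data[2]=2 ≤ 2 → i=2, swap data[2],data[2] (no change) → [2, 2, 2, 3, 2, 3, 2, 2, 3, 3, 2]
j=3: data[3]=3 > 2 → no swap
j=4: data[4]=2 ≤ 2 → i=3, swap data[3],data[4] → [2, 2, 2, 2, 3, 3, 2, 2, 3, 3, 2]
j=5: data[5]=3 > 2 → no swap
j=6: data[6]=2 ≤ 2 → i=4, swap data[4],data[6] → [2, 2, 2, 2, 2, 3, 3, 2, 3, 3, 2]
j=7: data[7]=2 ≤ 2 → i=5, swap data[5],data[7] → [2, 2, 2, 2, 2, 2, 3, 3, 3, 3, 2]
j=8: data[8]=3 > 2 → no swap
j=9: data[9]=3 > 2 → no swap
final swap data[6],data[10] → [2, 2, 2, 2, 2, 2, 2, 3, 3, 3, 3]; return 6
p = 6; k-1 = 9 > 6 ⇒ right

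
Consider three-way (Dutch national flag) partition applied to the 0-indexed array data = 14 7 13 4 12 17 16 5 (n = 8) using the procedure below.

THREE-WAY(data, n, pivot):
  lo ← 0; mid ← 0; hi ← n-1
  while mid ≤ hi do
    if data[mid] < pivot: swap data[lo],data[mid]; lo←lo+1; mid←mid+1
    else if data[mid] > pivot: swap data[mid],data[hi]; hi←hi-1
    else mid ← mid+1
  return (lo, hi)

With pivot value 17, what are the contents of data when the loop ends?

14 7 13 4 12 16 5 17

lo=0 mid=0 hi=7
14<17: swap(0,0), lo=1 mid=1 ⇒ 14 7 13 4 12 17 16 5
7<17: swap(1,1), lo=2 mid=2 ⇒ 14 7 13 4 12 17 16 5
13<17: swap(2,2), lo=3 mid=3 ⇒ 14 7 13 4 12 17 16 5
4<17: swap(3,3), lo=4 mid=4 ⇒ 14 7 13 4 12 17 16 5
12<17: swap(4,4), lo=5 mid=5 ⇒ 14 7 13 4 12 17 16 5
17=17: mid=6
16<17: swap(5,6), lo=6 mid=7 ⇒ 14 7 13 4 12 16 17 5
5<17: swap(6,7), lo=7 mid=8 ⇒ 14 7 13 4 12 16 5 17
done. lo=7 hi=7; data=14 7 13 4 12 16 5 17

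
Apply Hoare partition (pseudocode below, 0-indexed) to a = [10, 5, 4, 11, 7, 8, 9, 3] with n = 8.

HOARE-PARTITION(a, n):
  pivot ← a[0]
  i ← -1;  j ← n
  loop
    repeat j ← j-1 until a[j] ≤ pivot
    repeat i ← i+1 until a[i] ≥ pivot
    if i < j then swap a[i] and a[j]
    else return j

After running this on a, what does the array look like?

pivot = a[0] = 10; i = -1, j = 8
j→7 (a[7]=3≤10), i→0 (a[0]=10≥10); i<j, swap → [3, 5, 4, 11, 7, 8, 9, 10]
j→6 (a[6]=9≤10), i→3 (a[3]=11≥10); i<j, swap → [3, 5, 4, 9, 7, 8, 11, 10]
j→5, i→6; i≥j, return j=5. a = [3, 5, 4, 9, 7, 8, 11, 10]

[3, 5, 4, 9, 7, 8, 11, 10]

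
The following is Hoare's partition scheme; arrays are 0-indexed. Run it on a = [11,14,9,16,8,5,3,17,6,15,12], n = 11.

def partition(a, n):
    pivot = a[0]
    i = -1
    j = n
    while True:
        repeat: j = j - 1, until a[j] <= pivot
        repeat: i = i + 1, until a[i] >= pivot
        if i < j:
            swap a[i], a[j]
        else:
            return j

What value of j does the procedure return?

4

pivot = a[0] = 11; i = -1, j = 11
j→8 (a[8]=6≤11), i→0 (a[0]=11≥11); i<j, swap → [6,14,9,16,8,5,3,17,11,15,12]
j→6 (a[6]=3≤11), i→1 (a[1]=14≥11); i<j, swap → [6,3,9,16,8,5,14,17,11,15,12]
j→5 (a[5]=5≤11), i→3 (a[3]=16≥11); i<j, swap → [6,3,9,5,8,16,14,17,11,15,12]
j→4, i→5; i≥j, return j=4. a = [6,3,9,5,8,16,14,17,11,15,12]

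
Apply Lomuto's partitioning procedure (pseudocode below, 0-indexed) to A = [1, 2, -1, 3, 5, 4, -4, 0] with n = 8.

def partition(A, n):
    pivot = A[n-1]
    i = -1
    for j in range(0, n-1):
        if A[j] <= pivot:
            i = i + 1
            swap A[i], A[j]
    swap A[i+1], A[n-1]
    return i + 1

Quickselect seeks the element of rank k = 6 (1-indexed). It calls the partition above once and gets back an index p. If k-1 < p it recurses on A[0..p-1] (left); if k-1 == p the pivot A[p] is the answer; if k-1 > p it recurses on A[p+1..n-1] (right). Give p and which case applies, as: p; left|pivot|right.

2; right

pivot=0, i=-1
j=0: 1>0, skip
j=1: 2>0, skip
j=2: -1≤0, i=0, swap(0,2) ⇒ [-1, 2, 1, 3, 5, 4, -4, 0]
j=3: 3>0, skip
j=4: 5>0, skip
j=5: 4>0, skip
j=6: -4≤0, i=1, swap(1,6) ⇒ [-1, -4, 1, 3, 5, 4, 2, 0]
swap(2,7) ⇒ [-1, -4, 0, 3, 5, 4, 2, 1]; return 2
p = 2; k-1 = 5 > 2 ⇒ right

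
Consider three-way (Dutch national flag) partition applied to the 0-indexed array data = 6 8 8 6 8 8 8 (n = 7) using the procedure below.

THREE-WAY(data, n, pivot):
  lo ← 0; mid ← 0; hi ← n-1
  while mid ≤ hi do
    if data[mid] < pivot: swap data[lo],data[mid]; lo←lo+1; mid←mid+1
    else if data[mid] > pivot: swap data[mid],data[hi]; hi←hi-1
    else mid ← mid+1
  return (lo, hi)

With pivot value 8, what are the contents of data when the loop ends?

pivot = 8; lo=0, mid=0, hi=6
data[mid]=6<8: swap data[0],data[0]; lo=1,mid=1 → 6 8 8 6 8 8 8
data[mid]=8=8: mid=2
data[mid]=8=8: mid=3
data[mid]=6<8: swap data[1],data[3]; lo=2,mid=4 → 6 6 8 8 8 8 8
data[mid]=8=8: mid=5
data[mid]=8=8: mid=6
data[mid]=8=8: mid=7
end: lo=2, hi=6; data = 6 6 8 8 8 8 8

6 6 8 8 8 8 8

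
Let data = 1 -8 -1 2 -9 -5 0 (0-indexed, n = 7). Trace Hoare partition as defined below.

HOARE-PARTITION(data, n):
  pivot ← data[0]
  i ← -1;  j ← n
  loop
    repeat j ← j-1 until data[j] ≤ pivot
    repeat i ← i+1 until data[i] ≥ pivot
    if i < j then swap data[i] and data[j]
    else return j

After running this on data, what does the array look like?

0 -8 -1 -5 -9 2 1

pivot=1
j stops at 6 (0), i stops at 0 (1); swap ⇒ 0 -8 -1 2 -9 -5 1
j stops at 5 (-5), i stops at 3 (2); swap ⇒ 0 -8 -1 -5 -9 2 1
j stops at 4, i stops at 5; i≥j ⇒ return 4. data=0 -8 -1 -5 -9 2 1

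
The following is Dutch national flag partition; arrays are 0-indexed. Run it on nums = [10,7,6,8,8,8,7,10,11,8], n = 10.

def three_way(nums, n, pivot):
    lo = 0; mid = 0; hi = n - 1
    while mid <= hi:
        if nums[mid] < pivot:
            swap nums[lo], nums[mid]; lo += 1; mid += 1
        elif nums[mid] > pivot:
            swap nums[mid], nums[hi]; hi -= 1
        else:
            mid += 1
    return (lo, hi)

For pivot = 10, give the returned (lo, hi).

lo=0 mid=0 hi=9
10=10: mid=1
7<10: swap(0,1), lo=1 mid=2 ⇒ [7,10,6,8,8,8,7,10,11,8]
6<10: swap(1,2), lo=2 mid=3 ⇒ [7,6,10,8,8,8,7,10,11,8]
8<10: swap(2,3), lo=3 mid=4 ⇒ [7,6,8,10,8,8,7,10,11,8]
8<10: swap(3,4), lo=4 mid=5 ⇒ [7,6,8,8,10,8,7,10,11,8]
8<10: swap(4,5), lo=5 mid=6 ⇒ [7,6,8,8,8,10,7,10,11,8]
7<10: swap(5,6), lo=6 mid=7 ⇒ [7,6,8,8,8,7,10,10,11,8]
10=10: mid=8
11>10: swap(8,9), hi=8 ⇒ [7,6,8,8,8,7,10,10,8,11]
8<10: swap(6,8), lo=7 mid=9 ⇒ [7,6,8,8,8,7,8,10,10,11]
done. lo=7 hi=8; nums=[7,6,8,8,8,7,8,10,10,11]

(7, 8)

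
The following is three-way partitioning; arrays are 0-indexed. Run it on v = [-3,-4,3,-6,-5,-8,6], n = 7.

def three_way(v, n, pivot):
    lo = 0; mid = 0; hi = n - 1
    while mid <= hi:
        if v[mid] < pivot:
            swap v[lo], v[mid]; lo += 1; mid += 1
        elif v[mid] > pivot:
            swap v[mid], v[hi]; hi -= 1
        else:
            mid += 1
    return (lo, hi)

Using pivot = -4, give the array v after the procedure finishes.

pivot = -4; lo=0, mid=0, hi=6
v[mid]=-3>-4: swap v[0],v[6]; hi=5 → [6,-4,3,-6,-5,-8,-3]
v[mid]=6>-4: swap v[0],v[5]; hi=4 → [-8,-4,3,-6,-5,6,-3]
v[mid]=-8<-4: swap v[0],v[0]; lo=1,mid=1 → [-8,-4,3,-6,-5,6,-3]
v[mid]=-4=-4: mid=2
v[mid]=3>-4: swap v[2],v[4]; hi=3 → [-8,-4,-5,-6,3,6,-3]
v[mid]=-5<-4: swap v[1],v[2]; lo=2,mid=3 → [-8,-5,-4,-6,3,6,-3]
v[mid]=-6<-4: swap v[2],v[3]; lo=3,mid=4 → [-8,-5,-6,-4,3,6,-3]
end: lo=3, hi=3; v = [-8,-5,-6,-4,3,6,-3]

[-8,-5,-6,-4,3,6,-3]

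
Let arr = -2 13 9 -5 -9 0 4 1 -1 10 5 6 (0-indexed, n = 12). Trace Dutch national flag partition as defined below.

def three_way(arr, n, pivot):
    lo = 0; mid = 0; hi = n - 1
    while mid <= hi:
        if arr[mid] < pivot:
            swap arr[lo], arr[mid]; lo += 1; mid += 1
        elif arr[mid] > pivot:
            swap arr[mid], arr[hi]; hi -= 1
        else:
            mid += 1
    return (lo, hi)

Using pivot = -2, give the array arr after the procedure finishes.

-9 -5 -2 9 0 4 1 -1 10 5 6 13

lo=0 mid=0 hi=11
-2=-2: mid=1
13>-2: swap(1,11), hi=10 ⇒ -2 6 9 -5 -9 0 4 1 -1 10 5 13
6>-2: swap(1,10), hi=9 ⇒ -2 5 9 -5 -9 0 4 1 -1 10 6 13
5>-2: swap(1,9), hi=8 ⇒ -2 10 9 -5 -9 0 4 1 -1 5 6 13
10>-2: swap(1,8), hi=7 ⇒ -2 -1 9 -5 -9 0 4 1 10 5 6 13
-1>-2: swap(1,7), hi=6 ⇒ -2 1 9 -5 -9 0 4 -1 10 5 6 13
1>-2: swap(1,6), hi=5 ⇒ -2 4 9 -5 -9 0 1 -1 10 5 6 13
4>-2: swap(1,5), hi=4 ⇒ -2 0 9 -5 -9 4 1 -1 10 5 6 13
0>-2: swap(1,4), hi=3 ⇒ -2 -9 9 -5 0 4 1 -1 10 5 6 13
-9<-2: swap(0,1), lo=1 mid=2 ⇒ -9 -2 9 -5 0 4 1 -1 10 5 6 13
9>-2: swap(2,3), hi=2 ⇒ -9 -2 -5 9 0 4 1 -1 10 5 6 13
-5<-2: swap(1,2), lo=2 mid=3 ⇒ -9 -5 -2 9 0 4 1 -1 10 5 6 13
done. lo=2 hi=2; arr=-9 -5 -2 9 0 4 1 -1 10 5 6 13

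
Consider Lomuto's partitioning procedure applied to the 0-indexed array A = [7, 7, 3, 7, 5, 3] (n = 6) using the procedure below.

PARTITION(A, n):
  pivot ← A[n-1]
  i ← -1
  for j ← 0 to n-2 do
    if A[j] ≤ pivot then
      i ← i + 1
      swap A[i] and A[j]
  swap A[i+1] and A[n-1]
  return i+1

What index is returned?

pivot=3, i=-1
j=0: 7>3, skip
j=1: 7>3, skip
j=2: 3≤3, i=0, swap(0,2) ⇒ [3, 7, 7, 7, 5, 3]
j=3: 7>3, skip
j=4: 5>3, skip
swap(1,5) ⇒ [3, 3, 7, 7, 5, 7]; return 1

1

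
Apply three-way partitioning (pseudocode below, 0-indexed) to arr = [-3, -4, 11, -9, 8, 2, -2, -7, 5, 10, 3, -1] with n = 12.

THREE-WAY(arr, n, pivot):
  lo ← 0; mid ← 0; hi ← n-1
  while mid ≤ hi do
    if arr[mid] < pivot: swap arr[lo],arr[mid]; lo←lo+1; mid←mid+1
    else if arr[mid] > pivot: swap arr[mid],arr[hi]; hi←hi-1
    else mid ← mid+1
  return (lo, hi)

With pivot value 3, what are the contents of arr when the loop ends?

[-3, -4, -1, -9, 2, -2, -7, 3, 10, 5, 8, 11]

lo=0 mid=0 hi=11
-3<3: swap(0,0), lo=1 mid=1 ⇒ [-3, -4, 11, -9, 8, 2, -2, -7, 5, 10, 3, -1]
-4<3: swap(1,1), lo=2 mid=2 ⇒ [-3, -4, 11, -9, 8, 2, -2, -7, 5, 10, 3, -1]
11>3: swap(2,11), hi=10 ⇒ [-3, -4, -1, -9, 8, 2, -2, -7, 5, 10, 3, 11]
-1<3: swap(2,2), lo=3 mid=3 ⇒ [-3, -4, -1, -9, 8, 2, -2, -7, 5, 10, 3, 11]
-9<3: swap(3,3), lo=4 mid=4 ⇒ [-3, -4, -1, -9, 8, 2, -2, -7, 5, 10, 3, 11]
8>3: swap(4,10), hi=9 ⇒ [-3, -4, -1, -9, 3, 2, -2, -7, 5, 10, 8, 11]
3=3: mid=5
2<3: swap(4,5), lo=5 mid=6 ⇒ [-3, -4, -1, -9, 2, 3, -2, -7, 5, 10, 8, 11]
-2<3: swap(5,6), lo=6 mid=7 ⇒ [-3, -4, -1, -9, 2, -2, 3, -7, 5, 10, 8, 11]
-7<3: swap(6,7), lo=7 mid=8 ⇒ [-3, -4, -1, -9, 2, -2, -7, 3, 5, 10, 8, 11]
5>3: swap(8,9), hi=8 ⇒ [-3, -4, -1, -9, 2, -2, -7, 3, 10, 5, 8, 11]
10>3: swap(8,8), hi=7 ⇒ [-3, -4, -1, -9, 2, -2, -7, 3, 10, 5, 8, 11]
done. lo=7 hi=7; arr=[-3, -4, -1, -9, 2, -2, -7, 3, 10, 5, 8, 11]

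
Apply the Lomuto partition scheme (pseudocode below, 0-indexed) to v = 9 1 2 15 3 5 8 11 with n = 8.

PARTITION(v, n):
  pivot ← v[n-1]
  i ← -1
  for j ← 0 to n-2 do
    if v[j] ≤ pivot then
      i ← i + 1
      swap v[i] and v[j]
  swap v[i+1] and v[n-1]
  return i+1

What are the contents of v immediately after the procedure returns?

pivot = v[7] = 11; i = -1
j=0: v[0]=9 ≤ 11 → i=0, swap v[0],v[0] (no change) → 9 1 2 15 3 5 8 11
j=1: v[1]=1 ≤ 11 → i=1, swap v[1],v[1] (no change) → 9 1 2 15 3 5 8 11
j=2: v[2]=2 ≤ 11 → i=2, swap v[2],v[2] (no change) → 9 1 2 15 3 5 8 11
j=3: v[3]=15 > 11 → no swap
j=4: v[4]=3 ≤ 11 → i=3, swap v[3],v[4] → 9 1 2 3 15 5 8 11
j=5: v[5]=5 ≤ 11 → i=4, swap v[4],v[5] → 9 1 2 3 5 15 8 11
j=6: v[6]=8 ≤ 11 → i=5, swap v[5],v[6] → 9 1 2 3 5 8 15 11
final swap v[6],v[7] → 9 1 2 3 5 8 11 15; return 6

9 1 2 3 5 8 11 15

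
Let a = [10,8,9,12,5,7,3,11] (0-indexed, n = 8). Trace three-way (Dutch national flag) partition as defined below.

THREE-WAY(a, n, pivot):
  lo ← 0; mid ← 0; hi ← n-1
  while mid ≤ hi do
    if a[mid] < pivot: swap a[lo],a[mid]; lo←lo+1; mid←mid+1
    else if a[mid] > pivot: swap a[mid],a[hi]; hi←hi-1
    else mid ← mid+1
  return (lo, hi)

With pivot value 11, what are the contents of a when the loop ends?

[10,8,9,5,7,3,11,12]

lo=0 mid=0 hi=7
10<11: swap(0,0), lo=1 mid=1 ⇒ [10,8,9,12,5,7,3,11]
8<11: swap(1,1), lo=2 mid=2 ⇒ [10,8,9,12,5,7,3,11]
9<11: swap(2,2), lo=3 mid=3 ⇒ [10,8,9,12,5,7,3,11]
12>11: swap(3,7), hi=6 ⇒ [10,8,9,11,5,7,3,12]
11=11: mid=4
5<11: swap(3,4), lo=4 mid=5 ⇒ [10,8,9,5,11,7,3,12]
7<11: swap(4,5), lo=5 mid=6 ⇒ [10,8,9,5,7,11,3,12]
3<11: swap(5,6), lo=6 mid=7 ⇒ [10,8,9,5,7,3,11,12]
done. lo=6 hi=6; a=[10,8,9,5,7,3,11,12]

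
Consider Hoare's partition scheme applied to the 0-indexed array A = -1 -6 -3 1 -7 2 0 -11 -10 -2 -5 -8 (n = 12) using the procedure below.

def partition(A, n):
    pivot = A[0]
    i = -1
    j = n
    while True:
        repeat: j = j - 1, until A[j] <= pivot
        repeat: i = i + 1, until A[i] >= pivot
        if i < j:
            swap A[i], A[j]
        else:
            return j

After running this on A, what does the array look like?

pivot=-1
j stops at 11 (-8), i stops at 0 (-1); swap ⇒ -8 -6 -3 1 -7 2 0 -11 -10 -2 -5 -1
j stops at 10 (-5), i stops at 3 (1); swap ⇒ -8 -6 -3 -5 -7 2 0 -11 -10 -2 1 -1
j stops at 9 (-2), i stops at 5 (2); swap ⇒ -8 -6 -3 -5 -7 -2 0 -11 -10 2 1 -1
j stops at 8 (-10), i stops at 6 (0); swap ⇒ -8 -6 -3 -5 -7 -2 -10 -11 0 2 1 -1
j stops at 7, i stops at 8; i≥j ⇒ return 7. A=-8 -6 -3 -5 -7 -2 -10 -11 0 2 1 -1

-8 -6 -3 -5 -7 -2 -10 -11 0 2 1 -1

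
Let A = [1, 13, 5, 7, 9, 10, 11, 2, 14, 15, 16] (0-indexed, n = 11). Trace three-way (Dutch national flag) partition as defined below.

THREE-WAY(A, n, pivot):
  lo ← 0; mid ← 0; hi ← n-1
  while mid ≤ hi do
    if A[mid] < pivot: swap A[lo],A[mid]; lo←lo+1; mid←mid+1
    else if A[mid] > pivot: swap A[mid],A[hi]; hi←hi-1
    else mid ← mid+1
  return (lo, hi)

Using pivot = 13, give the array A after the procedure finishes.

pivot = 13; lo=0, mid=0, hi=10
A[mid]=1<13: swap A[0],A[0]; lo=1,mid=1 → [1, 13, 5, 7, 9, 10, 11, 2, 14, 15, 16]
A[mid]=13=13: mid=2
A[mid]=5<13: swap A[1],A[2]; lo=2,mid=3 → [1, 5, 13, 7, 9, 10, 11, 2, 14, 15, 16]
A[mid]=7<13: swap A[2],A[3]; lo=3,mid=4 → [1, 5, 7, 13, 9, 10, 11, 2, 14, 15, 16]
A[mid]=9<13: swap A[3],A[4]; lo=4,mid=5 → [1, 5, 7, 9, 13, 10, 11, 2, 14, 15, 16]
A[mid]=10<13: swap A[4],A[5]; lo=5,mid=6 → [1, 5, 7, 9, 10, 13, 11, 2, 14, 15, 16]
A[mid]=11<13: swap A[5],A[6]; lo=6,mid=7 → [1, 5, 7, 9, 10, 11, 13, 2, 14, 15, 16]
A[mid]=2<13: swap A[6],A[7]; lo=7,mid=8 → [1, 5, 7, 9, 10, 11, 2, 13, 14, 15, 16]
A[mid]=14>13: swap A[8],A[10]; hi=9 → [1, 5, 7, 9, 10, 11, 2, 13, 16, 15, 14]
A[mid]=16>13: swap A[8],A[9]; hi=8 → [1, 5, 7, 9, 10, 11, 2, 13, 15, 16, 14]
A[mid]=15>13: swap A[8],A[8]; hi=7 → [1, 5, 7, 9, 10, 11, 2, 13, 15, 16, 14]
end: lo=7, hi=7; A = [1, 5, 7, 9, 10, 11, 2, 13, 15, 16, 14]

[1, 5, 7, 9, 10, 11, 2, 13, 15, 16, 14]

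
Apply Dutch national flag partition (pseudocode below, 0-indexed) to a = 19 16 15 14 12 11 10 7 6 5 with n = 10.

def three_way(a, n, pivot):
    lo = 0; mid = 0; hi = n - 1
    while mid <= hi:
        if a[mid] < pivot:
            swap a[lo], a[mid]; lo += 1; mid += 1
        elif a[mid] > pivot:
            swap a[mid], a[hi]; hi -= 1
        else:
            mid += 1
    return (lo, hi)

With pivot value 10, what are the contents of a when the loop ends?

lo=0 mid=0 hi=9
19>10: swap(0,9), hi=8 ⇒ 5 16 15 14 12 11 10 7 6 19
5<10: swap(0,0), lo=1 mid=1 ⇒ 5 16 15 14 12 11 10 7 6 19
16>10: swap(1,8), hi=7 ⇒ 5 6 15 14 12 11 10 7 16 19
6<10: swap(1,1), lo=2 mid=2 ⇒ 5 6 15 14 12 11 10 7 16 19
15>10: swap(2,7), hi=6 ⇒ 5 6 7 14 12 11 10 15 16 19
7<10: swap(2,2), lo=3 mid=3 ⇒ 5 6 7 14 12 11 10 15 16 19
14>10: swap(3,6), hi=5 ⇒ 5 6 7 10 12 11 14 15 16 19
10=10: mid=4
12>10: swap(4,5), hi=4 ⇒ 5 6 7 10 11 12 14 15 16 19
11>10: swap(4,4), hi=3 ⇒ 5 6 7 10 11 12 14 15 16 19
done. lo=3 hi=3; a=5 6 7 10 11 12 14 15 16 19

5 6 7 10 11 12 14 15 16 19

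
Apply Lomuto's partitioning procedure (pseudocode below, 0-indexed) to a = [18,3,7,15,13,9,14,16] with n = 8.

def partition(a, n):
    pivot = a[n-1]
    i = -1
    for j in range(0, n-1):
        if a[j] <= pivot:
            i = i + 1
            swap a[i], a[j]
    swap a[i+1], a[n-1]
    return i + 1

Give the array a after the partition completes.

[3,7,15,13,9,14,16,18]

pivot = a[7] = 16; i = -1
j=0: a[0]=18 > 16 → no swap
j=1: a[1]=3 ≤ 16 → i=0, swap a[0],a[1] → [3,18,7,15,13,9,14,16]
j=2: a[2]=7 ≤ 16 → i=1, swap a[1],a[2] → [3,7,18,15,13,9,14,16]
j=3: a[3]=15 ≤ 16 → i=2, swap a[2],a[3] → [3,7,15,18,13,9,14,16]
j=4: a[4]=13 ≤ 16 → i=3, swap a[3],a[4] → [3,7,15,13,18,9,14,16]
j=5: a[5]=9 ≤ 16 → i=4, swap a[4],a[5] → [3,7,15,13,9,18,14,16]
j=6: a[6]=14 ≤ 16 → i=5, swap a[5],a[6] → [3,7,15,13,9,14,18,16]
final swap a[6],a[7] → [3,7,15,13,9,14,16,18]; return 6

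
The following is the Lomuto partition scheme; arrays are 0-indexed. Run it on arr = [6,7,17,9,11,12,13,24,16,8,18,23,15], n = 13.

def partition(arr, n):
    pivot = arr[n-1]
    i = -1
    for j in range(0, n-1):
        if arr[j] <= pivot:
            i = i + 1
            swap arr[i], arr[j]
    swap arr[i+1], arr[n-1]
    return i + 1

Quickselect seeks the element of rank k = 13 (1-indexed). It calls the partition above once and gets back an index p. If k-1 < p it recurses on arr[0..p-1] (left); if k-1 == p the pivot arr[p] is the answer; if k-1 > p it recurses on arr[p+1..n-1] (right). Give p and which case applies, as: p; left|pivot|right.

7; right

pivot = arr[12] = 15; i = -1
j=0: arr[0]=6 ≤ 15 → i=0, swap arr[0],arr[0] (no change) → [6,7,17,9,11,12,13,24,16,8,18,23,15]
j=1: arr[1]=7 ≤ 15 → i=1, swap arr[1],arr[1] (no change) → [6,7,17,9,11,12,13,24,16,8,18,23,15]
j=2: arr[2]=17 > 15 → no swap
j=3: arr[3]=9 ≤ 15 → i=2, swap arr[2],arr[3] → [6,7,9,17,11,12,13,24,16,8,18,23,15]
j=4: arr[4]=11 ≤ 15 → i=3, swap arr[3],arr[4] → [6,7,9,11,17,12,13,24,16,8,18,23,15]
j=5: arr[5]=12 ≤ 15 → i=4, swap arr[4],arr[5] → [6,7,9,11,12,17,13,24,16,8,18,23,15]
j=6: arr[6]=13 ≤ 15 → i=5, swap arr[5],arr[6] → [6,7,9,11,12,13,17,24,16,8,18,23,15]
j=7: arr[7]=24 > 15 → no swap
j=8: arr[8]=16 > 15 → no swap
j=9: arr[9]=8 ≤ 15 → i=6, swap arr[6],arr[9] → [6,7,9,11,12,13,8,24,16,17,18,23,15]
j=10: arr[10]=18 > 15 → no swap
j=11: arr[11]=23 > 15 → no swap
final swap arr[7],arr[12] → [6,7,9,11,12,13,8,15,16,17,18,23,24]; return 7
p = 7; k-1 = 12 > 7 ⇒ right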